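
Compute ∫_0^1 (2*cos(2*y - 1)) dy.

2*sin(1)

Let u = 2*y - 1, so du = 2 dy. When y = 0, u = -1; when y = 1, u = 1.
The integral becomes ∫ cos(u) du from -1 to 1, with antiderivative sin(u).
Back in y: F(y) = sin(2*y - 1).
Then F(1) - F(0) = (sin(1)) - (-sin(1)) = 2*sin(1).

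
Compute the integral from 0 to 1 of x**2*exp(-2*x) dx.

(-5 + exp(2))*exp(-2)/4

Integrate by parts twice (u = x^2, dv = exp(-2*x) dx).
An antiderivative is F(x) = (-2*x**2 - 2*x - 1)*exp(-2*x)/4.
Then F(1) - F(0) = (-5*exp(-2)/4) - (-1/4) = (-5 + exp(2))*exp(-2)/4.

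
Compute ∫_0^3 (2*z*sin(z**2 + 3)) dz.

Let u = z**2 + 3, so du = 2*z dz. When z = 0, u = 3; when z = 3, u = 12.
The integral becomes ∫ sin(u) du from 3 to 12, with antiderivative -cos(u).
Back in z: F(z) = -cos(z**2 + 3).
Then F(3) - F(0) = (-cos(12)) - (-cos(3)) = cos(3) - cos(12).

cos(3) - cos(12)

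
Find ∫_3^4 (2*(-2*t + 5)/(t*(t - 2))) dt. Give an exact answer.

-9*log(2) + 5*log(3)

Factor the denominator: t**2 - 2*t = t(t - 2).
Partial fractions: 2*(-2*t + 5)/(t*(t - 2)) = -5/t + 1/(t - 2).
An antiderivative is F(t) = -5*log(t) + log(t - 2).
Then F(4) - F(3) = (-9*log(2)) - (-5*log(3)) = -9*log(2) + 5*log(3).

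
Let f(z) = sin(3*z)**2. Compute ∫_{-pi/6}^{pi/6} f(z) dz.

Use the identity sin^2(3*z) = (1 - cos(6*z))/2.
An antiderivative is F(z) = z/2 - sin(6*z)/12.
Then F(pi/6) - F(-pi/6) = (pi/12) - (-pi/12) = pi/6.

pi/6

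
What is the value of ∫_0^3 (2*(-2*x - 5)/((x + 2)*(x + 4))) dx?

-3*log(7) - log(5) + 7*log(2)

Factor the denominator: x**2 + 6*x + 8 = (x + 4)(x + 2).
Partial fractions: 2*(-2*x - 5)/((x + 2)*(x + 4)) = -3/(x + 4) - 1/(x + 2).
An antiderivative is F(x) = -log(x + 2) - 3*log(x + 4).
Then F(3) - F(0) = (-3*log(7) - log(5)) - (-7*log(2)) = -3*log(7) - log(5) + 7*log(2).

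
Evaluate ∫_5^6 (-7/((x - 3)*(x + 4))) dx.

log(20/27)

Factor the denominator: x**2 + x - 12 = (x + 4)(x - 3).
Partial fractions: -7/((x - 3)*(x + 4)) = 1/(x + 4) - 1/(x - 3).
An antiderivative is F(x) = -log(x - 3) + log(x + 4).
Then F(6) - F(5) = (log(10/3)) - (log(9/2)) = log(20/27).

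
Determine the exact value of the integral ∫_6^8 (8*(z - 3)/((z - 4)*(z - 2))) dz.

log(81)

Factor the denominator: z**2 - 6*z + 8 = (z - 2)(z - 4).
Partial fractions: 8*(z - 3)/((z - 4)*(z - 2)) = 4/(z - 2) + 4/(z - 4).
An antiderivative is F(z) = 4*log(z - 4) + 4*log(z - 2).
Then F(8) - F(6) = (4*log(3) + 12*log(2)) - (12*log(2)) = log(81).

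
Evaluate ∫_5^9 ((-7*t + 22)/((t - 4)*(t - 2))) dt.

-4*log(7) - 3*log(5) + 4*log(3)

Factor the denominator: t**2 - 6*t + 8 = (t - 2)(t - 4).
Partial fractions: (-7*t + 22)/((t - 4)*(t - 2)) = -4/(t - 2) - 3/(t - 4).
An antiderivative is F(t) = -3*log(t - 4) - 4*log(t - 2).
Then F(9) - F(5) = (-4*log(7) - 3*log(5)) - (-log(81)) = -4*log(7) - 3*log(5) + 4*log(3).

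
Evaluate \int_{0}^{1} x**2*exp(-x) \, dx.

Integrate by parts twice (u = x^2, dv = exp(-x) dx).
An antiderivative is F(x) = (-x**2 - 2*x - 2)*exp(-x).
Then F(1) - F(0) = (-5*exp(-1)) - (-2) = 2 - 5*exp(-1).

2 - 5*exp(-1)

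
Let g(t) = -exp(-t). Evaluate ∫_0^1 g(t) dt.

An antiderivative is F(t) = exp(-t).
Then F(1) - F(0) = (exp(-1)) - (1) = -1 + exp(-1).

-1 + exp(-1)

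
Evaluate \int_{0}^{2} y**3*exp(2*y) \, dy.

3/8 + 17*exp(4)/8

Integrate by parts 3 times (u = y^3, dv = exp(2*y) dy).
An antiderivative is F(y) = (4*y**3 - 6*y**2 + 6*y - 3)*exp(2*y)/8.
Then F(2) - F(0) = (17*exp(4)/8) - (-3/8) = 3/8 + 17*exp(4)/8.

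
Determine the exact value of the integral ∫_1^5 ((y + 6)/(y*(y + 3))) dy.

Factor the denominator: y**2 + 3*y = (y + 3)y.
Partial fractions: (y + 6)/(y*(y + 3)) = -1/(y + 3) + 2/y.
An antiderivative is F(y) = 2*log(y) - log(y + 3).
Then F(5) - F(1) = (log(25/8)) - (-log(4)) = log(25/2).

log(25/2)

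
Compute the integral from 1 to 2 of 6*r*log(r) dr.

-9/2 + 12*log(2)

Integrate by parts once (u = ln r, dv = 6*r dr).
An antiderivative is F(r) = 3*r**2*(2*log(r) - 1)/2.
Then F(2) - F(1) = (-6 + 12*log(2)) - (-3/2) = -9/2 + 12*log(2).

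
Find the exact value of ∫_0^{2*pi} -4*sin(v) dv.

0

An antiderivative is F(v) = 4*cos(v).
Then F(2*pi) - F(0) = (4) - (4) = 0.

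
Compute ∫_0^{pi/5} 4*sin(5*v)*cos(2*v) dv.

Use the identity sin(5*v)cos(2*v) = [sin(7*v) + sin(3*v)]/2.
An antiderivative is F(v) = -2*cos(3*v)/3 - 2*cos(7*v)/7.
Then F(pi/5) - F(0) = (-5/21 + 5*sqrt(5)/21) - (-20/21) = 5*sqrt(5)/21 + 5/7.

5*sqrt(5)/21 + 5/7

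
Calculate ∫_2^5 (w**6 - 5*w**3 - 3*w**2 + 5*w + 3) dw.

289119/28

By the power rule, an antiderivative is F(w) = w**7/7 - 5*w**4/4 - w**3 + 5*w**2/2 + 3*w.
Then F(5) - F(2) = (289295/28) - (44/7) = 289119/28.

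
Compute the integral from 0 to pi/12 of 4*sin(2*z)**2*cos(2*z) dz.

1/12

Let u = sin(2*z), so du = 2*cos(2*z) dz. When z = 0, u = 0; when z = pi/12, u = 1/2.
The integral becomes 2·∫ u**2 du from 0 to 1/2, with antiderivative 2*u**3/3.
Back in z: F(z) = 2*sin(2*z)**3/3.
Then F(pi/12) - F(0) = (1/12) - (0) = 1/12.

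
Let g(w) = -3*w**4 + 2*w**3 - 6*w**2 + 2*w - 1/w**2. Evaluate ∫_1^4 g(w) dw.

-11961/20

By the power rule, an antiderivative is F(w) = -3*w**5/5 + w**4/2 - 2*w**3 + w**2 + 1/w.
Then F(4) - F(1) = (-11963/20) - (-1/10) = -11961/20.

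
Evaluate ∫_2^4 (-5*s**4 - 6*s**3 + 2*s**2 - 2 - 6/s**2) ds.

-7921/6

By the power rule, an antiderivative is F(s) = -s**5 - 3*s**4/2 + 2*s**3/3 - 2*s + 6/s.
Then F(4) - F(2) = (-8231/6) - (-155/3) = -7921/6.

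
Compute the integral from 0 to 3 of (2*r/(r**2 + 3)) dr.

log(4)

Let u = r**2 + 3, so du = 2*r dr. When r = 0, u = 3; when r = 3, u = 12.
The integral becomes ∫ 1/u du from 3 to 12, with antiderivative log(u).
Back in r: F(r) = log(r**2 + 3).
Then F(3) - F(0) = (log(12)) - (log(3)) = log(4).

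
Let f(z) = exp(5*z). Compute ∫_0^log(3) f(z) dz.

242/5

Let u = exp(z), so du = exp(z) dz. When z = 0, u = 1; when z = log(3), u = 3.
The integral becomes ∫ u**4 du from 1 to 3, with antiderivative u**5/5.
Back in z: F(z) = exp(5*z)/5.
Then F(log(3)) - F(0) = (243/5) - (1/5) = 242/5.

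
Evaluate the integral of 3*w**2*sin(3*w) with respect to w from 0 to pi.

Integrate by parts twice (u = w^2, dv = 3*sin(3*w) dw).
An antiderivative is F(w) = -w**2*cos(3*w) + 2*w*sin(3*w)/3 + 2*cos(3*w)/9.
Then F(pi) - F(0) = (-2/9 + pi**2) - (2/9) = -4/9 + pi**2.

-4/9 + pi**2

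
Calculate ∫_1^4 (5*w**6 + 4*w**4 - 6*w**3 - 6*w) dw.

By the power rule, an antiderivative is F(w) = 5*w**7/7 + 4*w**5/5 - 3*w**4/2 - 3*w**2.
Then F(4) - F(1) = (423152/35) - (-209/70) = 846513/70.

846513/70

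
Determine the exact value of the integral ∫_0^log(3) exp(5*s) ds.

Let u = exp(s), so du = exp(s) ds. When s = 0, u = 1; when s = log(3), u = 3.
The integral becomes ∫ u**4 du from 1 to 3, with antiderivative u**5/5.
Back in s: F(s) = exp(5*s)/5.
Then F(log(3)) - F(0) = (243/5) - (1/5) = 242/5.

242/5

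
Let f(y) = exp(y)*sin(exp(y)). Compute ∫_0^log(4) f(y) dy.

Let u = exp(y), so du = exp(y) dy. When y = 0, u = 1; when y = log(4), u = 4.
The integral becomes ∫ sin(u) du from 1 to 4, with antiderivative -cos(u).
Back in y: F(y) = -cos(exp(y)).
Then F(log(4)) - F(0) = (-cos(4)) - (-cos(1)) = cos(1) - cos(4).

cos(1) - cos(4)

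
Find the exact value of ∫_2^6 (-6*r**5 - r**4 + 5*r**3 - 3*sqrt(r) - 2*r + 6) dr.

-232744/5 - 12*sqrt(6) + 4*sqrt(2)

By the power rule, an antiderivative is F(r) = -r**6 - r**5/5 + 5*r**4/4 - 2*r**(3/2) - r**2 + 6*r.
Then F(6) - F(2) = (-232956/5 - 12*sqrt(6)) - (-212/5 - 4*sqrt(2)) = -232744/5 - 12*sqrt(6) + 4*sqrt(2).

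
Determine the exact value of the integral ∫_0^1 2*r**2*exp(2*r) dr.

Integrate by parts twice (u = r^2, dv = 2*exp(2*r) dr).
An antiderivative is F(r) = (2*r**2 - 2*r + 1)*exp(2*r)/2.
Then F(1) - F(0) = (exp(2)/2) - (1/2) = -1/2 + exp(2)/2.

-1/2 + exp(2)/2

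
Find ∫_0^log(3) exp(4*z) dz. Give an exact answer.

20

Let u = exp(z), so du = exp(z) dz. When z = 0, u = 1; when z = log(3), u = 3.
The integral becomes ∫ u**3 du from 1 to 3, with antiderivative u**4/4.
Back in z: F(z) = exp(4*z)/4.
Then F(log(3)) - F(0) = (81/4) - (1/4) = 20.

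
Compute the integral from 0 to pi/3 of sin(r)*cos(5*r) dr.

-3/16

Use the identity sin(r)cos(5*r) = [sin(6*r) + sin(-4*r)]/2.
An antiderivative is F(r) = cos(4*r)/8 - cos(6*r)/12.
Then F(pi/3) - F(0) = (-7/48) - (1/24) = -3/16.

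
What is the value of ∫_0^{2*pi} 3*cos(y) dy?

0

An antiderivative is F(y) = 3*sin(y).
Then F(2*pi) - F(0) = (0) - (0) = 0.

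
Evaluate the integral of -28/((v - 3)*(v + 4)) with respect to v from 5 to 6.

Factor the denominator: v**2 + v - 12 = (v + 4)(v - 3).
Partial fractions: -28/((v - 3)*(v + 4)) = 4/(v + 4) - 4/(v - 3).
An antiderivative is F(v) = -4*log(v - 3) + 4*log(v + 4).
Then F(6) - F(5) = (-4*log(3) + 4*log(2) + 4*log(5)) - (-4*log(2) + 8*log(3)) = -12*log(3) + 8*log(2) + 4*log(5).

-12*log(3) + 8*log(2) + 4*log(5)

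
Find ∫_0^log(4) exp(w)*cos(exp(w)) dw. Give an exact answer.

-sin(1) + sin(4)

Let u = exp(w), so du = exp(w) dw. When w = 0, u = 1; when w = log(4), u = 4.
The integral becomes ∫ cos(u) du from 1 to 4, with antiderivative sin(u).
Back in w: F(w) = sin(exp(w)).
Then F(log(4)) - F(0) = (sin(4)) - (sin(1)) = -sin(1) + sin(4).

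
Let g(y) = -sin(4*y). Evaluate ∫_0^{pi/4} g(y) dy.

An antiderivative is F(y) = cos(4*y)/4.
Then F(pi/4) - F(0) = (-1/4) - (1/4) = -1/2.

-1/2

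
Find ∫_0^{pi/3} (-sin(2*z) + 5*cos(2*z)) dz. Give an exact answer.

-3/4 + 5*sqrt(3)/4

An antiderivative is F(z) = 5*sin(2*z)/2 + cos(2*z)/2.
Then F(pi/3) - F(0) = (-1/4 + 5*sqrt(3)/4) - (1/2) = -3/4 + 5*sqrt(3)/4.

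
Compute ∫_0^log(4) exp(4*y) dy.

255/4

Let u = exp(y), so du = exp(y) dy. When y = 0, u = 1; when y = log(4), u = 4.
The integral becomes ∫ u**3 du from 1 to 4, with antiderivative u**4/4.
Back in y: F(y) = exp(4*y)/4.
Then F(log(4)) - F(0) = (64) - (1/4) = 255/4.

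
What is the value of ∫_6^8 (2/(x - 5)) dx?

An antiderivative is F(x) = 2*log(x - 5).
Then F(8) - F(6) = (log(9)) - (0) = log(9).

log(9)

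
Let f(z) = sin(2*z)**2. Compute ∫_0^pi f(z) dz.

Use the identity sin^2(2*z) = (1 - cos(4*z))/2.
An antiderivative is F(z) = z/2 - sin(4*z)/8.
Then F(pi) - F(0) = (pi/2) - (0) = pi/2.

pi/2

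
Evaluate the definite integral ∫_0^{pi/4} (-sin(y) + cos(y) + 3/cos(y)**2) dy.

An antiderivative is F(y) = sin(y) + cos(y) + 3*tan(y).
Then F(pi/4) - F(0) = (sqrt(2) + 3) - (1) = sqrt(2) + 2.

sqrt(2) + 2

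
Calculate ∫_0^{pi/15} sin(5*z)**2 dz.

Use the identity sin^2(5*z) = (1 - cos(10*z))/2.
An antiderivative is F(z) = z/2 - sin(10*z)/20.
Then F(pi/15) - F(0) = (-sqrt(3)/40 + pi/30) - (0) = -sqrt(3)/40 + pi/30.

-sqrt(3)/40 + pi/30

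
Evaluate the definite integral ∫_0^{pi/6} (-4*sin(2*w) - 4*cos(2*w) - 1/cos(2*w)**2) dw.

-3*sqrt(3)/2 - 1

An antiderivative is F(w) = -2*sin(2*w) + 2*cos(2*w) - tan(2*w)/2.
Then F(pi/6) - F(0) = (1 - 3*sqrt(3)/2) - (2) = -3*sqrt(3)/2 - 1.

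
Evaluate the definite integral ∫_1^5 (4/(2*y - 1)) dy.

An antiderivative is F(y) = 2*log(2*y - 1).
Then F(5) - F(1) = (log(81)) - (0) = log(81).

log(81)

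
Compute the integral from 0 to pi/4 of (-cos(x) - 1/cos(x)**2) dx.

An antiderivative is F(x) = -sin(x) - tan(x).
Then F(pi/4) - F(0) = (-1 - sqrt(2)/2) - (0) = -1 - sqrt(2)/2.

-1 - sqrt(2)/2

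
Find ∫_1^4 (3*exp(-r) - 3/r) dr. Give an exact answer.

An antiderivative is F(r) = -3*log(r) - 3*exp(-r).
Then F(4) - F(1) = (-6*log(2) - 3*exp(-4)) - (-3*exp(-1)) = -6*log(2) - 3*exp(-4) + 3*exp(-1).

-6*log(2) - 3*exp(-4) + 3*exp(-1)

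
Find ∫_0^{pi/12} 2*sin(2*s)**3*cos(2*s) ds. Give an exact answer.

Let u = sin(2*s), so du = 2*cos(2*s) ds. When s = 0, u = 0; when s = pi/12, u = 1/2.
The integral becomes ∫ u**3 du from 0 to 1/2, with antiderivative u**4/4.
Back in s: F(s) = sin(2*s)**4/4.
Then F(pi/12) - F(0) = (1/64) - (0) = 1/64.

1/64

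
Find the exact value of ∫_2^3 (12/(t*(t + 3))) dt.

Factor the denominator: t**2 + 3*t = (t + 3)t.
Partial fractions: 12/(t*(t + 3)) = -4/(t + 3) + 4/t.
An antiderivative is F(t) = 4*log(t) - 4*log(t + 3).
Then F(3) - F(2) = (-log(16)) - (-4*log(5) + 4*log(2)) = -8*log(2) + 4*log(5).

-8*log(2) + 4*log(5)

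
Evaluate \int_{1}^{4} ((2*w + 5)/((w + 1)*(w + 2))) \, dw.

Factor the denominator: w**2 + 3*w + 2 = (w + 2)(w + 1).
Partial fractions: (2*w + 5)/((w + 1)*(w + 2)) = -1/(w + 2) + 3/(w + 1).
An antiderivative is F(w) = 3*log(w + 1) - log(w + 2).
Then F(4) - F(1) = (-log(3) - log(2) + 3*log(5)) - (log(8/3)) = -4*log(2) + 3*log(5).

-4*log(2) + 3*log(5)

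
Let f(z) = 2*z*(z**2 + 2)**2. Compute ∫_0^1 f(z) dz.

Let u = z**2 + 2, so du = 2*z dz. When z = 0, u = 2; when z = 1, u = 3.
The integral becomes ∫ u**2 du from 2 to 3, with antiderivative u**3/3.
Back in z: F(z) = (z**2 + 2)**3/3.
Then F(1) - F(0) = (9) - (8/3) = 19/3.

19/3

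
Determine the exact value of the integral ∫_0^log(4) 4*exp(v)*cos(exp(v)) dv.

-4*sin(1) + 4*sin(4)

Let u = exp(v), so du = exp(v) dv. When v = 0, u = 1; when v = log(4), u = 4.
The integral becomes 4·∫ cos(u) du from 1 to 4, with antiderivative 4*sin(u).
Back in v: F(v) = 4*sin(exp(v)).
Then F(log(4)) - F(0) = (4*sin(4)) - (4*sin(1)) = -4*sin(1) + 4*sin(4).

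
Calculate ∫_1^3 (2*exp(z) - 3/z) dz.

-2*exp(1) - log(27) + 2*exp(3)

An antiderivative is F(z) = 2*exp(z) - 3*log(z).
Then F(3) - F(1) = (-log(27) + 2*exp(3)) - (2*exp(1)) = -2*exp(1) - log(27) + 2*exp(3).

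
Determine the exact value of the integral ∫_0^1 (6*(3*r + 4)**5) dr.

37851

Let u = 3*r + 4, so du = 3 dr. When r = 0, u = 4; when r = 1, u = 7.
The integral becomes 2·∫ u**5 du from 4 to 7, with antiderivative u**6/3.
Back in r: F(r) = (3*r + 4)**6/3.
Then F(1) - F(0) = (117649/3) - (4096/3) = 37851.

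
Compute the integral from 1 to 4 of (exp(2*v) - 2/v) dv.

An antiderivative is F(v) = exp(2*v)/2 - 2*log(v).
Then F(4) - F(1) = (-log(16) + exp(8)/2) - (exp(2)/2) = -exp(2)/2 - log(16) + exp(8)/2.

-exp(2)/2 - log(16) + exp(8)/2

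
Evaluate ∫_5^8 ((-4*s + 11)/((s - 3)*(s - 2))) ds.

-log(20)

Factor the denominator: s**2 - 5*s + 6 = (s - 2)(s - 3).
Partial fractions: (-4*s + 11)/((s - 3)*(s - 2)) = -3/(s - 2) - 1/(s - 3).
An antiderivative is F(s) = -log(s - 3) - 3*log(s - 2).
Then F(8) - F(5) = (-3*log(3) - 3*log(2) - log(5)) - (-log(54)) = -log(20).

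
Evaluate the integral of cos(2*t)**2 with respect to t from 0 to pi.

pi/2

Use the identity cos^2(2*t) = (1 + cos(4*t))/2.
An antiderivative is F(t) = t/2 + sin(4*t)/8.
Then F(pi) - F(0) = (pi/2) - (0) = pi/2.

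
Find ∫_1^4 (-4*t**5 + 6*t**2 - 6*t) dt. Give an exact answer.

By the power rule, an antiderivative is F(t) = -2*t**6/3 + 2*t**3 - 3*t**2.
Then F(4) - F(1) = (-7952/3) - (-5/3) = -2649.

-2649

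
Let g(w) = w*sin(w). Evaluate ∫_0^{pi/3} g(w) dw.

-pi/6 + sqrt(3)/2

Integrate by parts once (u = w, dv = sin(w) dw).
An antiderivative is F(w) = -w*cos(w) + sin(w).
Then F(pi/3) - F(0) = (-pi/6 + sqrt(3)/2) - (0) = -pi/6 + sqrt(3)/2.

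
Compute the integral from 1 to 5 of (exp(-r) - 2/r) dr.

-2*log(5) - exp(-5) + exp(-1)

An antiderivative is F(r) = -2*log(r) - exp(-r).
Then F(5) - F(1) = (-2*log(5) - exp(-5)) - (-exp(-1)) = -2*log(5) - exp(-5) + exp(-1).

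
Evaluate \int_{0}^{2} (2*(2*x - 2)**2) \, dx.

16/3

Let u = 2*x - 2, so du = 2 dx. When x = 0, u = -2; when x = 2, u = 2.
The integral becomes ∫ u**2 du from -2 to 2, with antiderivative u**3/3.
Back in x: F(x) = (2*x - 2)**3/3.
Then F(2) - F(0) = (8/3) - (-8/3) = 16/3.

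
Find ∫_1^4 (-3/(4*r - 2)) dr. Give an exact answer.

-3*log(7)/4

An antiderivative is F(r) = -3*log(4*r - 2)/4.
Then F(4) - F(1) = (-3*log(14)/4) - (-3*log(2)/4) = -3*log(7)/4.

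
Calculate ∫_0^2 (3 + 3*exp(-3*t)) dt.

An antiderivative is F(t) = 3*t - exp(-3*t).
Then F(2) - F(0) = (6 - exp(-6)) - (-1) = 7 - exp(-6).

7 - exp(-6)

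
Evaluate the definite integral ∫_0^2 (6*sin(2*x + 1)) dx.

-3*cos(5) + 3*cos(1)

Let u = 2*x + 1, so du = 2 dx. When x = 0, u = 1; when x = 2, u = 5.
The integral becomes 3·∫ sin(u) du from 1 to 5, with antiderivative -3*cos(u).
Back in x: F(x) = -3*cos(2*x + 1).
Then F(2) - F(0) = (-3*cos(5)) - (-3*cos(1)) = -3*cos(5) + 3*cos(1).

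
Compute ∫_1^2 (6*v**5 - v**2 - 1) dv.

By the power rule, an antiderivative is F(v) = v**6 - v**3/3 - v.
Then F(2) - F(1) = (178/3) - (-1/3) = 179/3.

179/3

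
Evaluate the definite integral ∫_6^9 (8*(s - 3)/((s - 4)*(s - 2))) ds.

-12*log(2) + 4*log(5) + 4*log(7)

Factor the denominator: s**2 - 6*s + 8 = (s - 2)(s - 4).
Partial fractions: 8*(s - 3)/((s - 4)*(s - 2)) = 4/(s - 2) + 4/(s - 4).
An antiderivative is F(s) = 4*log(s - 4) + 4*log(s - 2).
Then F(9) - F(6) = (4*log(5) + 4*log(7)) - (12*log(2)) = -12*log(2) + 4*log(5) + 4*log(7).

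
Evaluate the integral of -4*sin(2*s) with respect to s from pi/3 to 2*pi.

3

An antiderivative is F(s) = 2*cos(2*s).
Then F(2*pi) - F(pi/3) = (2) - (-1) = 3.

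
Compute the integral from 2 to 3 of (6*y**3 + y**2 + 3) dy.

By the power rule, an antiderivative is F(y) = 3*y**4/2 + y**3/3 + 3*y.
Then F(3) - F(2) = (279/2) - (98/3) = 641/6.

641/6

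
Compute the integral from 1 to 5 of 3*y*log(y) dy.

-18 + 75*log(5)/2

Integrate by parts once (u = ln y, dv = 3*y dy).
An antiderivative is F(y) = 3*y**2*(2*log(y) - 1)/4.
Then F(5) - F(1) = (-75/4 + 75*log(5)/2) - (-3/4) = -18 + 75*log(5)/2.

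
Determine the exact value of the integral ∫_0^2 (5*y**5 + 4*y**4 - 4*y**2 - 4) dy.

904/15

By the power rule, an antiderivative is F(y) = 5*y**6/6 + 4*y**5/5 - 4*y**3/3 - 4*y.
Then F(2) - F(0) = (904/15) - (0) = 904/15.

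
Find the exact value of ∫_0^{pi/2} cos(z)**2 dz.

Use the identity cos^2(z) = (1 + cos(2*z))/2.
An antiderivative is F(z) = z/2 + sin(2*z)/4.
Then F(pi/2) - F(0) = (pi/4) - (0) = pi/4.

pi/4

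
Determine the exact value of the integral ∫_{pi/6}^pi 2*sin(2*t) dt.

-1/2

An antiderivative is F(t) = -cos(2*t).
Then F(pi) - F(pi/6) = (-1) - (-1/2) = -1/2.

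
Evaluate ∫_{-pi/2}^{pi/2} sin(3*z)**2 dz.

Use the identity sin^2(3*z) = (1 - cos(6*z))/2.
An antiderivative is F(z) = z/2 - sin(6*z)/12.
Then F(pi/2) - F(-pi/2) = (pi/4) - (-pi/4) = pi/2.

pi/2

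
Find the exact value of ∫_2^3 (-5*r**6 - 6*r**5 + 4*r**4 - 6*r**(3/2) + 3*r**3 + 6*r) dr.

By the power rule, an antiderivative is F(r) = -5*r**7/7 - r**6 - 12*r**(5/2)/5 + 4*r**5/5 + 3*r**4/4 + 3*r**2.
Then F(3) - F(2) = (-281259/140 - 108*sqrt(3)/5) - (-3704/35 - 48*sqrt(2)/5) = -266443/140 - 108*sqrt(3)/5 + 48*sqrt(2)/5.

-266443/140 - 108*sqrt(3)/5 + 48*sqrt(2)/5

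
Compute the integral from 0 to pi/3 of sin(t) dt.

1/2

An antiderivative is F(t) = -cos(t).
Then F(pi/3) - F(0) = (-1/2) - (-1) = 1/2.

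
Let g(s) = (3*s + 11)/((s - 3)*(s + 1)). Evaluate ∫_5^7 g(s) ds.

Factor the denominator: s**2 - 2*s - 3 = (s + 1)(s - 3).
Partial fractions: (3*s + 11)/((s - 3)*(s + 1)) = -2/(s + 1) + 5/(s - 3).
An antiderivative is F(s) = 5*log(s - 3) - 2*log(s + 1).
Then F(7) - F(5) = (log(16)) - (log(8/9)) = log(18).

log(18)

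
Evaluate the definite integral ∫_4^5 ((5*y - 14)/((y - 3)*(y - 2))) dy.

log(81/8)

Factor the denominator: y**2 - 5*y + 6 = (y - 2)(y - 3).
Partial fractions: (5*y - 14)/((y - 3)*(y - 2)) = 4/(y - 2) + 1/(y - 3).
An antiderivative is F(y) = log(y - 3) + 4*log(y - 2).
Then F(5) - F(4) = (log(2) + 4*log(3)) - (log(16)) = log(81/8).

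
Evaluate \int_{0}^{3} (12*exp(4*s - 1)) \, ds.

-(3 - 3*exp(12))*exp(-1)

Let u = 4*s - 1, so du = 4 ds. When s = 0, u = -1; when s = 3, u = 11.
The integral becomes 3·∫ exp(u) du from -1 to 11, with antiderivative 3*exp(u).
Back in s: F(s) = 3*exp(4*s - 1).
Then F(3) - F(0) = (3*exp(11)) - (3*exp(-1)) = -(3 - 3*exp(12))*exp(-1).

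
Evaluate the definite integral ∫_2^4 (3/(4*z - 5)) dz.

An antiderivative is F(z) = 3*log(4*z - 5)/4.
Then F(4) - F(2) = (3*log(11)/4) - (3*log(3)/4) = -3*log(3)/4 + 3*log(11)/4.

-3*log(3)/4 + 3*log(11)/4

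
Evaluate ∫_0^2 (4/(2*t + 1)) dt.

Let u = 2*t + 1, so du = 2 dt. When t = 0, u = 1; when t = 2, u = 5.
The integral becomes 2·∫ 1/u du from 1 to 5, with antiderivative 2*log(u).
Back in t: F(t) = 2*log(2*t + 1).
Then F(2) - F(0) = (log(25)) - (0) = log(25).

log(25)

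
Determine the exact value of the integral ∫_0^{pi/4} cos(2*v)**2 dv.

Use the identity cos^2(2*v) = (1 + cos(4*v))/2.
An antiderivative is F(v) = v/2 + sin(4*v)/8.
Then F(pi/4) - F(0) = (pi/8) - (0) = pi/8.

pi/8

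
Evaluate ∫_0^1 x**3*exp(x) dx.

6 - 2*E

Integrate by parts 3 times (u = x^3, dv = exp(x) dx).
An antiderivative is F(x) = (x**3 - 3*x**2 + 6*x - 6)*exp(x).
Then F(1) - F(0) = (-2*E) - (-6) = 6 - 2*E.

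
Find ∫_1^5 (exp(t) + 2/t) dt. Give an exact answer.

An antiderivative is F(t) = exp(t) + 2*log(t).
Then F(5) - F(1) = (log(25) + exp(5)) - (exp(1)) = -exp(1) + log(25) + exp(5).

-exp(1) + log(25) + exp(5)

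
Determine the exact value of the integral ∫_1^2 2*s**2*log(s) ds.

-14/9 + 16*log(2)/3

Integrate by parts once (u = ln s, dv = 2*s**2 ds).
An antiderivative is F(s) = 2*s**3*(3*log(s) - 1)/9.
Then F(2) - F(1) = (-16/9 + 16*log(2)/3) - (-2/9) = -14/9 + 16*log(2)/3.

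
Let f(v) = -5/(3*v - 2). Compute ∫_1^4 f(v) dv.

An antiderivative is F(v) = -5*log(3*v - 2)/3.
Then F(4) - F(1) = (-5*log(10)/3) - (0) = -5*log(10)/3.

-5*log(10)/3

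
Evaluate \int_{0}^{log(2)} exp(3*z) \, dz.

7/3

Let u = exp(z), so du = exp(z) dz. When z = 0, u = 1; when z = log(2), u = 2.
The integral becomes ∫ u**2 du from 1 to 2, with antiderivative u**3/3.
Back in z: F(z) = exp(3*z)/3.
Then F(log(2)) - F(0) = (8/3) - (1/3) = 7/3.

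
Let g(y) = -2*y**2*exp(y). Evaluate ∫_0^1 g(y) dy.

Integrate by parts twice (u = y^2, dv = -2*exp(y) dy).
An antiderivative is F(y) = (-2*y**2 + 4*y - 4)*exp(y).
Then F(1) - F(0) = (-2*E) - (-4) = 4 - 2*E.

4 - 2*E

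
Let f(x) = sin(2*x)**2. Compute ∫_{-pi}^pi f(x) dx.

Use the identity sin^2(2*x) = (1 - cos(4*x))/2.
An antiderivative is F(x) = x/2 - sin(4*x)/8.
Then F(pi) - F(-pi) = (pi/2) - (-pi/2) = pi.

pi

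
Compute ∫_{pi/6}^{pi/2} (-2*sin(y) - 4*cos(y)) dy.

An antiderivative is F(y) = -4*sin(y) + 2*cos(y).
Then F(pi/2) - F(pi/6) = (-4) - (-2 + sqrt(3)) = -2 - sqrt(3).

-2 - sqrt(3)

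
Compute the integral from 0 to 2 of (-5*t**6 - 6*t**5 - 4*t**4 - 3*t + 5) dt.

By the power rule, an antiderivative is F(t) = -5*t**7/7 - t**6 - 4*t**5/5 - 3*t**2/2 + 5*t.
Then F(2) - F(0) = (-6196/35) - (0) = -6196/35.

-6196/35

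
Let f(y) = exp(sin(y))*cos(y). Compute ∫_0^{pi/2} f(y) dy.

Let u = sin(y), so du = cos(y) dy. When y = 0, u = 0; when y = pi/2, u = 1.
The integral becomes ∫ exp(u) du from 0 to 1, with antiderivative exp(u).
Back in y: F(y) = exp(sin(y)).
Then F(pi/2) - F(0) = (E) - (1) = -1 + E.

-1 + E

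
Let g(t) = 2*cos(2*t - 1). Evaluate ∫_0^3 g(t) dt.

sin(5) + sin(1)

Let u = 2*t - 1, so du = 2 dt. When t = 0, u = -1; when t = 3, u = 5.
The integral becomes ∫ cos(u) du from -1 to 5, with antiderivative sin(u).
Back in t: F(t) = sin(2*t - 1).
Then F(3) - F(0) = (sin(5)) - (-sin(1)) = sin(5) + sin(1).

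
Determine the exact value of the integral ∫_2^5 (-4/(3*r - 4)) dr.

-4*log(11)/3 + 4*log(2)/3

An antiderivative is F(r) = -4*log(3*r - 4)/3.
Then F(5) - F(2) = (-4*log(11)/3) - (-4*log(2)/3) = -4*log(11)/3 + 4*log(2)/3.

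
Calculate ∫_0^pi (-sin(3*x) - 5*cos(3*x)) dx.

An antiderivative is F(x) = -5*sin(3*x)/3 + cos(3*x)/3.
Then F(pi) - F(0) = (-1/3) - (1/3) = -2/3.

-2/3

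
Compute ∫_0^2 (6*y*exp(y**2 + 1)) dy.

Let u = y**2 + 1, so du = 2*y dy. When y = 0, u = 1; when y = 2, u = 5.
The integral becomes 3·∫ exp(u) du from 1 to 5, with antiderivative 3*exp(u).
Back in y: F(y) = 3*exp(y**2 + 1).
Then F(2) - F(0) = (3*exp(5)) - (3*exp(1)) = -3*exp(1)*(1 - exp(4)).

-3*exp(1)*(1 - exp(4))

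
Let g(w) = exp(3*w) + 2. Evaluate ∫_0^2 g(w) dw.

An antiderivative is F(w) = exp(3*w)/3 + 2*w.
Then F(2) - F(0) = (4 + exp(6)/3) - (1/3) = 11/3 + exp(6)/3.

11/3 + exp(6)/3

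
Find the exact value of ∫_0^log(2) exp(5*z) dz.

Let u = exp(z), so du = exp(z) dz. When z = 0, u = 1; when z = log(2), u = 2.
The integral becomes ∫ u**4 du from 1 to 2, with antiderivative u**5/5.
Back in z: F(z) = exp(5*z)/5.
Then F(log(2)) - F(0) = (32/5) - (1/5) = 31/5.

31/5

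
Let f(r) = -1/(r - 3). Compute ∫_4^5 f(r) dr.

An antiderivative is F(r) = -log(r - 3).
Then F(5) - F(4) = (-log(2)) - (0) = -log(2).

-log(2)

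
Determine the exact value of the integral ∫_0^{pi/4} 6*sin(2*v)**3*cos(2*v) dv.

3/4

Let u = sin(2*v), so du = 2*cos(2*v) dv. When v = 0, u = 0; when v = pi/4, u = 1.
The integral becomes 3·∫ u**3 du from 0 to 1, with antiderivative 3*u**4/4.
Back in v: F(v) = 3*sin(2*v)**4/4.
Then F(pi/4) - F(0) = (3/4) - (0) = 3/4.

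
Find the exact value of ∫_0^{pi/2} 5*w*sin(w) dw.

Integrate by parts once (u = w, dv = 5*sin(w) dw).
An antiderivative is F(w) = -5*w*cos(w) + 5*sin(w).
Then F(pi/2) - F(0) = (5) - (0) = 5.

5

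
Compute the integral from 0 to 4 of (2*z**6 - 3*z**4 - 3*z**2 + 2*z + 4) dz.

By the power rule, an antiderivative is F(z) = 2*z**7/7 - 3*z**5/5 - z**3 + z**2 + 4*z.
Then F(4) - F(0) = (141216/35) - (0) = 141216/35.

141216/35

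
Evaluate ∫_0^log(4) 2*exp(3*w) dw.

Let u = exp(w), so du = exp(w) dw. When w = 0, u = 1; when w = log(4), u = 4.
The integral becomes 2·∫ u**2 du from 1 to 4, with antiderivative 2*u**3/3.
Back in w: F(w) = 2*exp(3*w)/3.
Then F(log(4)) - F(0) = (128/3) - (2/3) = 42.

42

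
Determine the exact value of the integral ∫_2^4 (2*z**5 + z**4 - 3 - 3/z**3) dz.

By the power rule, an antiderivative is F(z) = z**6/3 + z**5/5 - 3*z + 3/(2*z**2).
Then F(4) - F(2) = (747949/480) - (2653/120) = 245779/160.

245779/160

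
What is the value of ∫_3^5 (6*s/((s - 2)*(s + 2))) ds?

-3*log(5) + 3*log(3) + 3*log(7)

Factor the denominator: s**2 - 4 = (s + 2)(s - 2).
Partial fractions: 6*s/((s - 2)*(s + 2)) = 3/(s + 2) + 3/(s - 2).
An antiderivative is F(s) = 3*log(s - 2) + 3*log(s + 2).
Then F(5) - F(3) = (3*log(3) + 3*log(7)) - (3*log(5)) = -3*log(5) + 3*log(3) + 3*log(7).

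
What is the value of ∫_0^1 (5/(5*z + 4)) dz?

Let u = 5*z + 4, so du = 5 dz. When z = 0, u = 4; when z = 1, u = 9.
The integral becomes ∫ 1/u du from 4 to 9, with antiderivative log(u).
Back in z: F(z) = log(5*z + 4).
Then F(1) - F(0) = (log(9)) - (log(4)) = log(9/4).

log(9/4)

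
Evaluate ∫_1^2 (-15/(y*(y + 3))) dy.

Factor the denominator: y**2 + 3*y = (y + 3)y.
Partial fractions: -15/(y*(y + 3)) = 5/(y + 3) - 5/y.
An antiderivative is F(y) = -5*log(y) + 5*log(y + 3).
Then F(2) - F(1) = (-5*log(2) + 5*log(5)) - (10*log(2)) = -15*log(2) + 5*log(5).

-15*log(2) + 5*log(5)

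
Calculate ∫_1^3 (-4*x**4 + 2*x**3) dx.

-768/5

By the power rule, an antiderivative is F(x) = -4*x**5/5 + x**4/2.
Then F(3) - F(1) = (-1539/10) - (-3/10) = -768/5.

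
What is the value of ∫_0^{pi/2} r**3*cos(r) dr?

Integrate by parts 3 times (u = r^3, dv = cos(r) dr).
An antiderivative is F(r) = r**3*sin(r) + 3*r**2*cos(r) - 6*r*sin(r) - 6*cos(r).
Then F(pi/2) - F(0) = (pi*(-24 + pi**2)/8) - (-6) = -3*pi + pi**3/8 + 6.

-3*pi + pi**3/8 + 6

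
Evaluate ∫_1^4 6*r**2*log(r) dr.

-42 + 256*log(2)

Integrate by parts once (u = ln r, dv = 6*r**2 dr).
An antiderivative is F(r) = 2*r**3*(3*log(r) - 1)/3.
Then F(4) - F(1) = (-128/3 + 256*log(2)) - (-2/3) = -42 + 256*log(2).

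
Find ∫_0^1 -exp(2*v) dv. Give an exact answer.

1/2 - exp(2)/2

An antiderivative is F(v) = -exp(2*v)/2.
Then F(1) - F(0) = (-exp(2)/2) - (-1/2) = 1/2 - exp(2)/2.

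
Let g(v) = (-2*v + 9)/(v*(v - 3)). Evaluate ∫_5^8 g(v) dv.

Factor the denominator: v**2 - 3*v = v(v - 3).
Partial fractions: (-2*v + 9)/(v*(v - 3)) = -3/v + 1/(v - 3).
An antiderivative is F(v) = -3*log(v) + log(v - 3).
Then F(8) - F(5) = (-9*log(2) + log(5)) - (-3*log(5) + log(2)) = -10*log(2) + 4*log(5).

-10*log(2) + 4*log(5)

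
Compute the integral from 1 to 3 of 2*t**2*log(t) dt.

Integrate by parts once (u = ln t, dv = 2*t**2 dt).
An antiderivative is F(t) = 2*t**3*(3*log(t) - 1)/9.
Then F(3) - F(1) = (-6 + 18*log(3)) - (-2/9) = -52/9 + 18*log(3).

-52/9 + 18*log(3)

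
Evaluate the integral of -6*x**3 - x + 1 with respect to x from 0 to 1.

-1

By the power rule, an antiderivative is F(x) = -3*x**4/2 - x**2/2 + x.
Then F(1) - F(0) = (-1) - (0) = -1.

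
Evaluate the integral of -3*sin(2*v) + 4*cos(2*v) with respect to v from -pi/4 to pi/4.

4

An antiderivative is F(v) = 2*sin(2*v) + 3*cos(2*v)/2.
Then F(pi/4) - F(-pi/4) = (2) - (-2) = 4.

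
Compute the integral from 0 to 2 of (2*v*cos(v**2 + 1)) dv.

sin(5) - sin(1)

Let u = v**2 + 1, so du = 2*v dv. When v = 0, u = 1; when v = 2, u = 5.
The integral becomes ∫ cos(u) du from 1 to 5, with antiderivative sin(u).
Back in v: F(v) = sin(v**2 + 1).
Then F(2) - F(0) = (sin(5)) - (sin(1)) = sin(5) - sin(1).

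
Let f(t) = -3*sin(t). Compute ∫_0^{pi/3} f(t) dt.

-3/2

An antiderivative is F(t) = 3*cos(t).
Then F(pi/3) - F(0) = (3/2) - (3) = -3/2.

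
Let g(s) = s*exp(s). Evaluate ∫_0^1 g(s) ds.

1

Integrate by parts once (u = s, dv = exp(s) ds).
An antiderivative is F(s) = (s - 1)*exp(s).
Then F(1) - F(0) = (0) - (-1) = 1.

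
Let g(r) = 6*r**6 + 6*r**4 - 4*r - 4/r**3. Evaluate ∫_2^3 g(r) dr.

1264901/630

By the power rule, an antiderivative is F(r) = 6*r**7/7 + 6*r**5/5 - 2*r**2 + 2/r**2.
Then F(3) - F(2) = (676744/315) - (9843/70) = 1264901/630.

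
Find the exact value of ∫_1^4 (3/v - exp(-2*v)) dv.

(-exp(6) + 1 + 12*exp(8)*log(2))*exp(-8)/2

An antiderivative is F(v) = 3*log(v) + exp(-2*v)/2.
Then F(4) - F(1) = (exp(-8)/2 + 6*log(2)) - (exp(-2)/2) = (-exp(6) + 1 + 12*exp(8)*log(2))*exp(-8)/2.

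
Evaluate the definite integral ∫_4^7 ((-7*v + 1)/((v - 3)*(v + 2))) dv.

Factor the denominator: v**2 - v - 6 = (v + 2)(v - 3).
Partial fractions: (-7*v + 1)/((v - 3)*(v + 2)) = -3/(v + 2) - 4/(v - 3).
An antiderivative is F(v) = -4*log(v - 3) - 3*log(v + 2).
Then F(7) - F(4) = (-6*log(3) - 8*log(2)) - (-3*log(3) - 3*log(2)) = -5*log(2) - 3*log(3).

-5*log(2) - 3*log(3)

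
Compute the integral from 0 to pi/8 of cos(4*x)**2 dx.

pi/16

Use the identity cos^2(4*x) = (1 + cos(8*x))/2.
An antiderivative is F(x) = x/2 + sin(8*x)/16.
Then F(pi/8) - F(0) = (pi/16) - (0) = pi/16.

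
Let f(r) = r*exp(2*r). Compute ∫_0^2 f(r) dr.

1/4 + 3*exp(4)/4

Integrate by parts once (u = r, dv = exp(2*r) dr).
An antiderivative is F(r) = (2*r - 1)*exp(2*r)/4.
Then F(2) - F(0) = (3*exp(4)/4) - (-1/4) = 1/4 + 3*exp(4)/4.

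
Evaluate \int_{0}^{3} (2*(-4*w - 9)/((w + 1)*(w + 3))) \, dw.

-13*log(2)

Factor the denominator: w**2 + 4*w + 3 = (w + 3)(w + 1).
Partial fractions: 2*(-4*w - 9)/((w + 1)*(w + 3)) = -3/(w + 3) - 5/(w + 1).
An antiderivative is F(w) = -5*log(w + 1) - 3*log(w + 3).
Then F(3) - F(0) = (-13*log(2) - 3*log(3)) - (-log(27)) = -13*log(2).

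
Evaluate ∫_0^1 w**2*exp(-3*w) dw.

2/27 - 17*exp(-3)/27

Integrate by parts twice (u = w^2, dv = exp(-3*w) dw).
An antiderivative is F(w) = (-9*w**2 - 6*w - 2)*exp(-3*w)/27.
Then F(1) - F(0) = (-17*exp(-3)/27) - (-2/27) = 2/27 - 17*exp(-3)/27.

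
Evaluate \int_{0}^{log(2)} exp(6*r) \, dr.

21/2

Let u = exp(r), so du = exp(r) dr. When r = 0, u = 1; when r = log(2), u = 2.
The integral becomes ∫ u**5 du from 1 to 2, with antiderivative u**6/6.
Back in r: F(r) = exp(6*r)/6.
Then F(log(2)) - F(0) = (32/3) - (1/6) = 21/2.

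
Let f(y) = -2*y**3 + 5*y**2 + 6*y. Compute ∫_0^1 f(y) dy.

By the power rule, an antiderivative is F(y) = -y**4/2 + 5*y**3/3 + 3*y**2.
Then F(1) - F(0) = (25/6) - (0) = 25/6.

25/6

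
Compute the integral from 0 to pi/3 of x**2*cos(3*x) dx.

Integrate by parts twice (u = x^2, dv = cos(3*x) dx).
An antiderivative is F(x) = x**2*sin(3*x)/3 + 2*x*cos(3*x)/9 - 2*sin(3*x)/27.
Then F(pi/3) - F(0) = (-2*pi/27) - (0) = -2*pi/27.

-2*pi/27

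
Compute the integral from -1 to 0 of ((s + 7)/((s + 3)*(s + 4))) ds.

Factor the denominator: s**2 + 7*s + 12 = (s + 4)(s + 3).
Partial fractions: (s + 7)/((s + 3)*(s + 4)) = -3/(s + 4) + 4/(s + 3).
An antiderivative is F(s) = 4*log(s + 3) - 3*log(s + 4).
Then F(0) - F(-1) = (log(81/64)) - (log(16/27)) = -10*log(2) + 7*log(3).

-10*log(2) + 7*log(3)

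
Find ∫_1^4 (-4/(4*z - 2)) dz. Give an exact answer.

An antiderivative is F(z) = -log(4*z - 2).
Then F(4) - F(1) = (-log(14)) - (-log(2)) = -log(7).

-log(7)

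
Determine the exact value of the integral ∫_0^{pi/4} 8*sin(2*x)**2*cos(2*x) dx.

Let u = sin(2*x), so du = 2*cos(2*x) dx. When x = 0, u = 0; when x = pi/4, u = 1.
The integral becomes 4·∫ u**2 du from 0 to 1, with antiderivative 4*u**3/3.
Back in x: F(x) = 4*sin(2*x)**3/3.
Then F(pi/4) - F(0) = (4/3) - (0) = 4/3.

4/3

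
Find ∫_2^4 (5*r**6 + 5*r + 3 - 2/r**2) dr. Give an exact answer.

163057/14

By the power rule, an antiderivative is F(r) = 5*r**7/7 + 5*r**2/2 + 3*r + 2/r.
Then F(4) - F(2) = (164575/14) - (759/7) = 163057/14.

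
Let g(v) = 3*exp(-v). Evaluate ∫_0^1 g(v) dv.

3 - 3*exp(-1)

An antiderivative is F(v) = -3*exp(-v).
Then F(1) - F(0) = (-3*exp(-1)) - (-3) = 3 - 3*exp(-1).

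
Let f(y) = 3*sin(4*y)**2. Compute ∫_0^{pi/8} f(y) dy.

3*pi/16

Use the identity sin^2(4*y) = (1 - cos(8*y))/2.
An antiderivative is F(y) = 3*y/2 - 3*sin(8*y)/16.
Then F(pi/8) - F(0) = (3*pi/16) - (0) = 3*pi/16.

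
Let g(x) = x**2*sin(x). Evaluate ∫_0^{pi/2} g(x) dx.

-2 + pi

Integrate by parts twice (u = x^2, dv = sin(x) dx).
An antiderivative is F(x) = -x**2*cos(x) + 2*x*sin(x) + 2*cos(x).
Then F(pi/2) - F(0) = (pi) - (2) = -2 + pi.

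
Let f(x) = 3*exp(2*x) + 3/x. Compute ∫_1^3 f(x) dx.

-3*exp(2)/2 + log(27) + 3*exp(6)/2

An antiderivative is F(x) = 3*exp(2*x)/2 + 3*log(x).
Then F(3) - F(1) = (log(27) + 3*exp(6)/2) - (3*exp(2)/2) = -3*exp(2)/2 + log(27) + 3*exp(6)/2.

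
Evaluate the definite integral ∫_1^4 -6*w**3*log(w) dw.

765/8 - 768*log(2)

Integrate by parts once (u = ln w, dv = -6*w**3 dw).
An antiderivative is F(w) = -3*w**4*(4*log(w) - 1)/8.
Then F(4) - F(1) = (96 - 768*log(2)) - (3/8) = 765/8 - 768*log(2).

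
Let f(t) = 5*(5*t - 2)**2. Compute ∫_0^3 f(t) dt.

Let u = 5*t - 2, so du = 5 dt. When t = 0, u = -2; when t = 3, u = 13.
The integral becomes ∫ u**2 du from -2 to 13, with antiderivative u**3/3.
Back in t: F(t) = (5*t - 2)**3/3.
Then F(3) - F(0) = (2197/3) - (-8/3) = 735.

735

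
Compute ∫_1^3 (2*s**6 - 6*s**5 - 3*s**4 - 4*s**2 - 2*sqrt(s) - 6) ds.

-30866/105 - 4*sqrt(3)

By the power rule, an antiderivative is F(s) = 2*s**7/7 - s**6 - 3*s**5/5 - 4*s**(3/2)/3 - 4*s**3/3 - 6*s.
Then F(3) - F(1) = (-10638/35 - 4*sqrt(3)) - (-1048/105) = -30866/105 - 4*sqrt(3).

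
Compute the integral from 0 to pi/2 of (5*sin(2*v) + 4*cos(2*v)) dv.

5

An antiderivative is F(v) = 2*sin(2*v) - 5*cos(2*v)/2.
Then F(pi/2) - F(0) = (5/2) - (-5/2) = 5.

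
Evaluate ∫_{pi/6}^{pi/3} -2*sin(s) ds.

1 - sqrt(3)

An antiderivative is F(s) = 2*cos(s).
Then F(pi/3) - F(pi/6) = (1) - (sqrt(3)) = 1 - sqrt(3).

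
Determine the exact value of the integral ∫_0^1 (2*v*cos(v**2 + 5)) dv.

sin(6) - sin(5)

Let u = v**2 + 5, so du = 2*v dv. When v = 0, u = 5; when v = 1, u = 6.
The integral becomes ∫ cos(u) du from 5 to 6, with antiderivative sin(u).
Back in v: F(v) = sin(v**2 + 5).
Then F(1) - F(0) = (sin(6)) - (sin(5)) = sin(6) - sin(5).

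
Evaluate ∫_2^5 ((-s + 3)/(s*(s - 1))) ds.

-3*log(5) + 7*log(2)

Factor the denominator: s**2 - s = s(s - 1).
Partial fractions: (-s + 3)/(s*(s - 1)) = -3/s + 2/(s - 1).
An antiderivative is F(s) = -3*log(s) + 2*log(s - 1).
Then F(5) - F(2) = (-3*log(5) + 4*log(2)) - (-log(8)) = -3*log(5) + 7*log(2).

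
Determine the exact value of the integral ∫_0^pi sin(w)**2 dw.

pi/2

Use the identity sin^2(w) = (1 - cos(2*w))/2.
An antiderivative is F(w) = w/2 - sin(2*w)/4.
Then F(pi) - F(0) = (pi/2) - (0) = pi/2.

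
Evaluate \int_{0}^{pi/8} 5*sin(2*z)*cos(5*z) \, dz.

Use the identity sin(2*z)cos(5*z) = [sin(7*z) + sin(-3*z)]/2.
An antiderivative is F(z) = 5*cos(3*z)/6 - 5*cos(7*z)/14.
Then F(pi/8) - F(0) = (5*sqrt(2 - sqrt(2))/12 + 5*sqrt(sqrt(2) + 2)/28) - (10/21) = -10/21 + 5*sqrt(2 - sqrt(2))/12 + 5*sqrt(sqrt(2) + 2)/28.

-10/21 + 5*sqrt(2 - sqrt(2))/12 + 5*sqrt(sqrt(2) + 2)/28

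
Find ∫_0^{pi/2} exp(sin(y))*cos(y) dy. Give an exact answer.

Let u = sin(y), so du = cos(y) dy. When y = 0, u = 0; when y = pi/2, u = 1.
The integral becomes ∫ exp(u) du from 0 to 1, with antiderivative exp(u).
Back in y: F(y) = exp(sin(y)).
Then F(pi/2) - F(0) = (E) - (1) = -1 + E.

-1 + E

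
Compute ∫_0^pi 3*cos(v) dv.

0

An antiderivative is F(v) = 3*sin(v).
Then F(pi) - F(0) = (0) - (0) = 0.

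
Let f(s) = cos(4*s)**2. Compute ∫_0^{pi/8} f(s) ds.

pi/16

Use the identity cos^2(4*s) = (1 + cos(8*s))/2.
An antiderivative is F(s) = s/2 + sin(8*s)/16.
Then F(pi/8) - F(0) = (pi/16) - (0) = pi/16.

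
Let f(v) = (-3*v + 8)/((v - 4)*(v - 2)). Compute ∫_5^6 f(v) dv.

Factor the denominator: v**2 - 6*v + 8 = (v - 2)(v - 4).
Partial fractions: (-3*v + 8)/((v - 4)*(v - 2)) = -1/(v - 2) - 2/(v - 4).
An antiderivative is F(v) = -2*log(v - 4) - log(v - 2).
Then F(6) - F(5) = (-log(16)) - (-log(3)) = log(3/16).

log(3/16)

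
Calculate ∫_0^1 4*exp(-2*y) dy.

2 - 2*exp(-2)

An antiderivative is F(y) = -2*exp(-2*y).
Then F(1) - F(0) = (-2*exp(-2)) - (-2) = 2 - 2*exp(-2).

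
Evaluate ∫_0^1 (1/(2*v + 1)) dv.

An antiderivative is F(v) = log(2*v + 1)/2.
Then F(1) - F(0) = (log(3)/2) - (0) = log(3)/2.

log(3)/2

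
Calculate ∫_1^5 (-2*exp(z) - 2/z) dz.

-2*exp(5) - 2*log(5) + 2*exp(1)

An antiderivative is F(z) = -2*exp(z) - 2*log(z).
Then F(5) - F(1) = (-2*exp(5) - 2*log(5)) - (-2*exp(1)) = -2*exp(5) - 2*log(5) + 2*exp(1).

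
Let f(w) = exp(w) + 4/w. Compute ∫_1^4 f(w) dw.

-exp(1) + 8*log(2) + exp(4)

An antiderivative is F(w) = exp(w) + 4*log(w).
Then F(4) - F(1) = (8*log(2) + exp(4)) - (exp(1)) = -exp(1) + 8*log(2) + exp(4).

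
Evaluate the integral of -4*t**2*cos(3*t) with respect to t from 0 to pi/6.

Integrate by parts twice (u = t^2, dv = -4*cos(3*t) dt).
An antiderivative is F(t) = -4*t**2*sin(3*t)/3 - 8*t*cos(3*t)/9 + 8*sin(3*t)/27.
Then F(pi/6) - F(0) = (8/27 - pi**2/27) - (0) = 8/27 - pi**2/27.

8/27 - pi**2/27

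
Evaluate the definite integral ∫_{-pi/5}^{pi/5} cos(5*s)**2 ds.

Use the identity cos^2(5*s) = (1 + cos(10*s))/2.
An antiderivative is F(s) = s/2 + sin(10*s)/20.
Then F(pi/5) - F(-pi/5) = (pi/10) - (-pi/10) = pi/5.

pi/5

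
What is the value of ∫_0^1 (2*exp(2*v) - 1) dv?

-2 + exp(2)

An antiderivative is F(v) = exp(2*v) - v.
Then F(1) - F(0) = (-1 + exp(2)) - (1) = -2 + exp(2).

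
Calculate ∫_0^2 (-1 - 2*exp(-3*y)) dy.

-8/3 + 2*exp(-6)/3

An antiderivative is F(y) = -y + 2*exp(-3*y)/3.
Then F(2) - F(0) = (-2 + 2*exp(-6)/3) - (2/3) = -8/3 + 2*exp(-6)/3.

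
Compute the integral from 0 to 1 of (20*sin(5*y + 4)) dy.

4*cos(4) - 4*cos(9)

Let u = 5*y + 4, so du = 5 dy. When y = 0, u = 4; when y = 1, u = 9.
The integral becomes 4·∫ sin(u) du from 4 to 9, with antiderivative -4*cos(u).
Back in y: F(y) = -4*cos(5*y + 4).
Then F(1) - F(0) = (-4*cos(9)) - (-4*cos(4)) = 4*cos(4) - 4*cos(9).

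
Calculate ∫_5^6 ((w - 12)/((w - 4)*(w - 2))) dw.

Factor the denominator: w**2 - 6*w + 8 = (w - 2)(w - 4).
Partial fractions: (w - 12)/((w - 4)*(w - 2)) = 5/(w - 2) - 4/(w - 4).
An antiderivative is F(w) = -4*log(w - 4) + 5*log(w - 2).
Then F(6) - F(5) = (log(64)) - (5*log(3)) = -5*log(3) + 6*log(2).

-5*log(3) + 6*log(2)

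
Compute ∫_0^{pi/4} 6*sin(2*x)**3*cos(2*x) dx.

Let u = sin(2*x), so du = 2*cos(2*x) dx. When x = 0, u = 0; when x = pi/4, u = 1.
The integral becomes 3·∫ u**3 du from 0 to 1, with antiderivative 3*u**4/4.
Back in x: F(x) = 3*sin(2*x)**4/4.
Then F(pi/4) - F(0) = (3/4) - (0) = 3/4.

3/4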